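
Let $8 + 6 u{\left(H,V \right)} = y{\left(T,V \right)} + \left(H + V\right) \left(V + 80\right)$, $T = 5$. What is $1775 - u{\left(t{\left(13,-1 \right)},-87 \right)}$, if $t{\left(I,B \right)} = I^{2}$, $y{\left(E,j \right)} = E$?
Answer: $\frac{11227}{6} \approx 1871.2$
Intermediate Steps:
$u{\left(H,V \right)} = - \frac{1}{2} + \frac{\left(80 + V\right) \left(H + V\right)}{6}$ ($u{\left(H,V \right)} = - \frac{4}{3} + \frac{5 + \left(H + V\right) \left(V + 80\right)}{6} = - \frac{4}{3} + \frac{5 + \left(H + V\right) \left(80 + V\right)}{6} = - \frac{4}{3} + \frac{5 + \left(80 + V\right) \left(H + V\right)}{6} = - \frac{4}{3} + \left(\frac{5}{6} + \frac{\left(80 + V\right) \left(H + V\right)}{6}\right) = - \frac{1}{2} + \frac{\left(80 + V\right) \left(H + V\right)}{6}$)
$1775 - u{\left(t{\left(13,-1 \right)},-87 \right)} = 1775 - \left(- \frac{1}{2} + \frac{\left(-87\right)^{2}}{6} + \frac{40 \cdot 13^{2}}{3} + \frac{40}{3} \left(-87\right) + \frac{1}{6} \cdot 13^{2} \left(-87\right)\right) = 1775 - \left(- \frac{1}{2} + \frac{1}{6} \cdot 7569 + \frac{40}{3} \cdot 169 - 1160 + \frac{1}{6} \cdot 169 \left(-87\right)\right) = 1775 - \left(- \frac{1}{2} + \frac{2523}{2} + \frac{6760}{3} - 1160 - \frac{4901}{2}\right) = 1775 - - \frac{577}{6} = 1775 + \frac{577}{6} = \frac{11227}{6}$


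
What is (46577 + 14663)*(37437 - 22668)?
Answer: 904453560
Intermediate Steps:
(46577 + 14663)*(37437 - 22668) = 61240*14769 = 904453560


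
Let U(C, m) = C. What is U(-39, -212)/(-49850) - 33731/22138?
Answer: -420156742/275894825 ≈ -1.5229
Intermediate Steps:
U(-39, -212)/(-49850) - 33731/22138 = -39/(-49850) - 33731/22138 = -39*(-1/49850) - 33731*1/22138 = 39/49850 - 33731/22138 = -420156742/275894825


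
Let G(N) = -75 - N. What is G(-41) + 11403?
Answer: 11369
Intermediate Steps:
G(-41) + 11403 = (-75 - 1*(-41)) + 11403 = (-75 + 41) + 11403 = -34 + 11403 = 11369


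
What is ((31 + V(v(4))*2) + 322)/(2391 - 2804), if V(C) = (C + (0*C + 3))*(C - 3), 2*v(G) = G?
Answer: -49/59 ≈ -0.83051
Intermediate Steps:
v(G) = G/2
V(C) = (-3 + C)*(3 + C) (V(C) = (C + (0 + 3))*(-3 + C) = (C + 3)*(-3 + C) = (3 + C)*(-3 + C) = (-3 + C)*(3 + C))
((31 + V(v(4))*2) + 322)/(2391 - 2804) = ((31 + (-9 + ((½)*4)²)*2) + 322)/(2391 - 2804) = ((31 + (-9 + 2²)*2) + 322)/(-413) = ((31 + (-9 + 4)*2) + 322)*(-1/413) = ((31 - 5*2) + 322)*(-1/413) = ((31 - 10) + 322)*(-1/413) = (21 + 322)*(-1/413) = 343*(-1/413) = -49/59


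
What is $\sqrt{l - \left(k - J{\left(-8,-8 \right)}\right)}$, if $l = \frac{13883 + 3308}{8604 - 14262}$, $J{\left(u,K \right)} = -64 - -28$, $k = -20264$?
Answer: $\frac{\sqrt{647460969114}}{5658} \approx 142.21$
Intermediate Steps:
$J{\left(u,K \right)} = -36$ ($J{\left(u,K \right)} = -64 + 28 = -36$)
$l = - \frac{17191}{5658}$ ($l = \frac{17191}{-5658} = 17191 \left(- \frac{1}{5658}\right) = - \frac{17191}{5658} \approx -3.0384$)
$\sqrt{l - \left(k - J{\left(-8,-8 \right)}\right)} = \sqrt{- \frac{17191}{5658} - -20228} = \sqrt{- \frac{17191}{5658} + \left(-36 + 20264\right)} = \sqrt{- \frac{17191}{5658} + 20228} = \sqrt{\frac{114432833}{5658}} = \frac{\sqrt{647460969114}}{5658}$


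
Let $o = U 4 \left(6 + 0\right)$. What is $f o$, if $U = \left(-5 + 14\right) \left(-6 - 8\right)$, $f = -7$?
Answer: $21168$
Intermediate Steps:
$U = -126$ ($U = 9 \left(-14\right) = -126$)
$o = -3024$ ($o = - 126 \cdot 4 \left(6 + 0\right) = - 126 \cdot 4 \cdot 6 = \left(-126\right) 24 = -3024$)
$f o = \left(-7\right) \left(-3024\right) = 21168$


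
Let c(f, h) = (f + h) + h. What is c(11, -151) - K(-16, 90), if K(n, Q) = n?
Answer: -275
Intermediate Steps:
c(f, h) = f + 2*h
c(11, -151) - K(-16, 90) = (11 + 2*(-151)) - 1*(-16) = (11 - 302) + 16 = -291 + 16 = -275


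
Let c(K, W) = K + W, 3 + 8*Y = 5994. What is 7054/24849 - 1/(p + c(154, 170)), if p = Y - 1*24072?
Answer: 432695138/1524014019 ≈ 0.28392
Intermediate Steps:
Y = 5991/8 (Y = -3/8 + (⅛)*5994 = -3/8 + 2997/4 = 5991/8 ≈ 748.88)
p = -186585/8 (p = 5991/8 - 1*24072 = 5991/8 - 24072 = -186585/8 ≈ -23323.)
7054/24849 - 1/(p + c(154, 170)) = 7054/24849 - 1/(-186585/8 + (154 + 170)) = 7054*(1/24849) - 1/(-186585/8 + 324) = 7054/24849 - 1/(-183993/8) = 7054/24849 - 1*(-8/183993) = 7054/24849 + 8/183993 = 432695138/1524014019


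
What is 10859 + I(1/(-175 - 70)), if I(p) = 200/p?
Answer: -38141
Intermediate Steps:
10859 + I(1/(-175 - 70)) = 10859 + 200/(1/(-175 - 70)) = 10859 + 200/(1/(-245)) = 10859 + 200/(-1/245) = 10859 + 200*(-245) = 10859 - 49000 = -38141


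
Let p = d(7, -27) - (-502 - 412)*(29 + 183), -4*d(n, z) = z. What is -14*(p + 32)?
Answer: -5426589/2 ≈ -2.7133e+6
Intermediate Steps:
d(n, z) = -z/4
p = 775099/4 (p = -¼*(-27) - (-502 - 412)*(29 + 183) = 27/4 - (-914)*212 = 27/4 - 1*(-193768) = 27/4 + 193768 = 775099/4 ≈ 1.9377e+5)
-14*(p + 32) = -14*(775099/4 + 32) = -14*775227/4 = -5426589/2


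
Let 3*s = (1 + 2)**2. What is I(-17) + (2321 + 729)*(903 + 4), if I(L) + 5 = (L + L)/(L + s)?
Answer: 19364432/7 ≈ 2.7663e+6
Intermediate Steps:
s = 3 (s = (1 + 2)**2/3 = (1/3)*3**2 = (1/3)*9 = 3)
I(L) = -5 + 2*L/(3 + L) (I(L) = -5 + (L + L)/(L + 3) = -5 + (2*L)/(3 + L) = -5 + 2*L/(3 + L))
I(-17) + (2321 + 729)*(903 + 4) = 3*(-5 - 1*(-17))/(3 - 17) + (2321 + 729)*(903 + 4) = 3*(-5 + 17)/(-14) + 3050*907 = 3*(-1/14)*12 + 2766350 = -18/7 + 2766350 = 19364432/7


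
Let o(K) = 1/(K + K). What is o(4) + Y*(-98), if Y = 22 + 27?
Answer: -38415/8 ≈ -4801.9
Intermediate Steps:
Y = 49
o(K) = 1/(2*K)
o(4) + Y*(-98) = (½)/4 + 49*(-98) = (½)*(¼) - 4802 = ⅛ - 4802 = -38415/8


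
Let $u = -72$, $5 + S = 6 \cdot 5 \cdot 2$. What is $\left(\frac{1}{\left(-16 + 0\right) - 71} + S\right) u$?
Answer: $- \frac{114816}{29} \approx -3959.2$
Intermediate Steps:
$S = 55$ ($S = -5 + 6 \cdot 5 \cdot 2 = -5 + 30 \cdot 2 = -5 + 60 = 55$)
$\left(\frac{1}{\left(-16 + 0\right) - 71} + S\right) u = \left(\frac{1}{\left(-16 + 0\right) - 71} + 55\right) \left(-72\right) = \left(\frac{1}{-16 - 71} + 55\right) \left(-72\right) = \left(\frac{1}{-87} + 55\right) \left(-72\right) = \left(- \frac{1}{87} + 55\right) \left(-72\right) = \frac{4784}{87} \left(-72\right) = - \frac{114816}{29}$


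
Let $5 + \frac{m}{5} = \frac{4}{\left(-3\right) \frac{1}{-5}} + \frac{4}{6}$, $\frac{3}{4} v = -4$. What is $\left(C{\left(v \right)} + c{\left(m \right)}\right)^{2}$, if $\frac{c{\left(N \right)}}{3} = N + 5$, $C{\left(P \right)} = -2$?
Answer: $2304$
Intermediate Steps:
$v = - \frac{16}{3}$ ($v = \frac{4}{3} \left(-4\right) = - \frac{16}{3} \approx -5.3333$)
$m = \frac{35}{3}$ ($m = -25 + 5 \left(\frac{4}{\left(-3\right) \frac{1}{-5}} + \frac{4}{6}\right) = -25 + 5 \left(\frac{4}{\left(-3\right) \left(- \frac{1}{5}\right)} + 4 \cdot \frac{1}{6}\right) = -25 + 5 \left(\frac{4}{\frac{3}{5}} + \frac{2}{3}\right) = -25 + 5 \left(4 \cdot \frac{5}{3} + \frac{2}{3}\right) = -25 + 5 \left(\frac{20}{3} + \frac{2}{3}\right) = -25 + 5 \cdot \frac{22}{3} = -25 + \frac{110}{3} = \frac{35}{3} \approx 11.667$)
$c{\left(N \right)} = 15 + 3 N$ ($c{\left(N \right)} = 3 \left(N + 5\right) = 3 \left(5 + N\right) = 15 + 3 N$)
$\left(C{\left(v \right)} + c{\left(m \right)}\right)^{2} = \left(-2 + \left(15 + 3 \cdot \frac{35}{3}\right)\right)^{2} = \left(-2 + \left(15 + 35\right)\right)^{2} = \left(-2 + 50\right)^{2} = 48^{2} = 2304$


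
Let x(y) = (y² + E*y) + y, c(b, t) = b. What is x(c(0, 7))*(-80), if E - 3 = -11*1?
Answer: 0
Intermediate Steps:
E = -8 (E = 3 - 11*1 = 3 - 11 = -8)
x(y) = y² - 7*y (x(y) = (y² - 8*y) + y = y² - 7*y)
x(c(0, 7))*(-80) = (0*(-7 + 0))*(-80) = (0*(-7))*(-80) = 0*(-80) = 0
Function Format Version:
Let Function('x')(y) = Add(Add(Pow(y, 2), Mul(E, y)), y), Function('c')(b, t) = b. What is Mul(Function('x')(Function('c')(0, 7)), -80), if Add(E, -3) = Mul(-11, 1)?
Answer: 0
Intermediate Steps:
E = -8 (E = Add(3, Mul(-11, 1)) = Add(3, -11) = -8)
Function('x')(y) = Add(Pow(y, 2), Mul(-7, y)) (Function('x')(y) = Add(Add(Pow(y, 2), Mul(-8, y)), y) = Add(Pow(y, 2), Mul(-7, y)))
Mul(Function('x')(Function('c')(0, 7)), -80) = Mul(Mul(0, Add(-7, 0)), -80) = Mul(Mul(0, -7), -80) = Mul(0, -80) = 0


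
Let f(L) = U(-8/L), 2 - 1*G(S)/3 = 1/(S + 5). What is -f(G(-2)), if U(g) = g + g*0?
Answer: 8/5 ≈ 1.6000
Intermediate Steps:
G(S) = 6 - 3/(5 + S) (G(S) = 6 - 3/(S + 5) = 6 - 3/(5 + S))
U(g) = g (U(g) = g + 0 = g)
f(L) = -8/L
-f(G(-2)) = -(-8)/(3*(9 + 2*(-2))/(5 - 2)) = -(-8)/(3*(9 - 4)/3) = -(-8)/(3*(1/3)*5) = -(-8)/5 = -1*(-8/5) = 8/5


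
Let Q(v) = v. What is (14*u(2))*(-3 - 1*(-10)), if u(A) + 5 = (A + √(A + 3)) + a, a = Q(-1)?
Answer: -392 + 98*√5 ≈ -172.87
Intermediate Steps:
a = -1
u(A) = -6 + A + √(3 + A) (u(A) = -5 + ((A + √(A + 3)) - 1) = -5 + ((A + √(3 + A)) - 1) = -5 + (-1 + A + √(3 + A)) = -6 + A + √(3 + A))
(14*u(2))*(-3 - 1*(-10)) = (14*(-6 + 2 + √(3 + 2)))*(-3 - 1*(-10)) = (14*(-6 + 2 + √5))*(-3 + 10) = (14*(-4 + √5))*7 = (-56 + 14*√5)*7 = -392 + 98*√5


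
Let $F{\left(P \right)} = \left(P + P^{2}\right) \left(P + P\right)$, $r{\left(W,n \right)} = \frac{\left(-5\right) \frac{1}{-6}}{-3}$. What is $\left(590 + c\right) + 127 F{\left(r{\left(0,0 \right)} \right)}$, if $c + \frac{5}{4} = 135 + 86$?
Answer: $\frac{1201253}{1458} \approx 823.9$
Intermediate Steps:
$c = \frac{879}{4}$ ($c = - \frac{5}{4} + \left(135 + 86\right) = - \frac{5}{4} + 221 = \frac{879}{4} \approx 219.75$)
$r{\left(W,n \right)} = - \frac{5}{18}$ ($r{\left(W,n \right)} = \left(-5\right) \left(- \frac{1}{6}\right) \left(- \frac{1}{3}\right) = \frac{5}{6} \left(- \frac{1}{3}\right) = - \frac{5}{18}$)
$F{\left(P \right)} = 2 P \left(P + P^{2}\right)$ ($F{\left(P \right)} = \left(P + P^{2}\right) 2 P = 2 P \left(P + P^{2}\right)$)
$\left(590 + c\right) + 127 F{\left(r{\left(0,0 \right)} \right)} = \left(590 + \frac{879}{4}\right) + 127 \cdot 2 \left(- \frac{5}{18}\right)^{2} \left(1 - \frac{5}{18}\right) = \frac{3239}{4} + 127 \cdot 2 \cdot \frac{25}{324} \cdot \frac{13}{18} = \frac{3239}{4} + 127 \cdot \frac{325}{2916} = \frac{3239}{4} + \frac{41275}{2916} = \frac{1201253}{1458}$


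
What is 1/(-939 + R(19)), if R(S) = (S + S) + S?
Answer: -1/882 ≈ -0.0011338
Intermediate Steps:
R(S) = 3*S (R(S) = 2*S + S = 3*S)
1/(-939 + R(19)) = 1/(-939 + 3*19) = 1/(-939 + 57) = 1/(-882) = -1/882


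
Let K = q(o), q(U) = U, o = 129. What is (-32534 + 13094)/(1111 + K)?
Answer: -486/31 ≈ -15.677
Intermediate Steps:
K = 129
(-32534 + 13094)/(1111 + K) = (-32534 + 13094)/(1111 + 129) = -19440/1240 = -19440*1/1240 = -486/31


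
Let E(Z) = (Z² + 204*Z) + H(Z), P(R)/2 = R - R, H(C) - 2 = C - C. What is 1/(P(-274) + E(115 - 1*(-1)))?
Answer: 1/37122 ≈ 2.6938e-5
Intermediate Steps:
H(C) = 2 (H(C) = 2 + (C - C) = 2 + 0 = 2)
P(R) = 0 (P(R) = 2*(R - R) = 2*0 = 0)
E(Z) = 2 + Z² + 204*Z (E(Z) = (Z² + 204*Z) + 2 = 2 + Z² + 204*Z)
1/(P(-274) + E(115 - 1*(-1))) = 1/(0 + (2 + (115 - 1*(-1))² + 204*(115 - 1*(-1)))) = 1/(0 + (2 + (115 + 1)² + 204*(115 + 1))) = 1/(0 + (2 + 116² + 204*116)) = 1/(0 + (2 + 13456 + 23664)) = 1/(0 + 37122) = 1/37122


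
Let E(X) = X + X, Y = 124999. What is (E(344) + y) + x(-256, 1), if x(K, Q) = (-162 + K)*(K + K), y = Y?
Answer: 339703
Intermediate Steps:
y = 124999
E(X) = 2*X
x(K, Q) = 2*K*(-162 + K) (x(K, Q) = (-162 + K)*(2*K) = 2*K*(-162 + K))
(E(344) + y) + x(-256, 1) = (2*344 + 124999) + 2*(-256)*(-162 - 256) = (688 + 124999) + 2*(-256)*(-418) = 125687 + 214016 = 339703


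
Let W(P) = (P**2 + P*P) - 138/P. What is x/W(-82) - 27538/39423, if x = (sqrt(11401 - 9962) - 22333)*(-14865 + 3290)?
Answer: 417816713162819/21739300851 - 474575*sqrt(1439)/551437 ≈ 19187.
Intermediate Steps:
W(P) = -138/P + 2*P**2 (W(P) = (P**2 + P**2) - 138/P = 2*P**2 - 138/P = -138/P + 2*P**2)
x = 258504475 - 11575*sqrt(1439) (x = (sqrt(1439) - 22333)*(-11575) = (-22333 + sqrt(1439))*(-11575) = 258504475 - 11575*sqrt(1439) ≈ 2.5807e+8)
x/W(-82) - 27538/39423 = (258504475 - 11575*sqrt(1439))/((2*(-69 + (-82)**3)/(-82))) - 27538/39423 = (258504475 - 11575*sqrt(1439))/((2*(-1/82)*(-69 - 551368))) - 27538*1/39423 = (258504475 - 11575*sqrt(1439))/((2*(-1/82)*(-551437))) - 27538/39423 = (258504475 - 11575*sqrt(1439))/(551437/41) - 27538/39423 = (258504475 - 11575*sqrt(1439))*(41/551437) - 27538/39423 = (10598683475/551437 - 474575*sqrt(1439)/551437) - 27538/39423 = 417816713162819/21739300851 - 474575*sqrt(1439)/551437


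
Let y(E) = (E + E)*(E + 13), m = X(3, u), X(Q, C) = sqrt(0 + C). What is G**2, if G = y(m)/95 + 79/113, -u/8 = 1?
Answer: -36598943/115240225 + 592488*I*sqrt(2)/1019825 ≈ -0.31759 + 0.82162*I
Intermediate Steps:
u = -8 (u = -8*1 = -8)
X(Q, C) = sqrt(C)
m = 2*I*sqrt(2) (m = sqrt(-8) = 2*I*sqrt(2) ≈ 2.8284*I)
y(E) = 2*E*(13 + E) (y(E) = (2*E)*(13 + E) = 2*E*(13 + E))
G = 79/113 + 4*I*sqrt(2)*(13 + 2*I*sqrt(2))/95 (G = (2*(2*I*sqrt(2))*(13 + 2*I*sqrt(2)))/95 + 79/113 = (4*I*sqrt(2)*(13 + 2*I*sqrt(2)))*(1/95) + 79*(1/113) = 4*I*sqrt(2)*(13 + 2*I*sqrt(2))/95 + 79/113 = 79/113 + 4*I*sqrt(2)*(13 + 2*I*sqrt(2))/95 ≈ 0.53069 + 0.7741*I)
G**2 = (5697/10735 + 52*I*sqrt(2)/95)**2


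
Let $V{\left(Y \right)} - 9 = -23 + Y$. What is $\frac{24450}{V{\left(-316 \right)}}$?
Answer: $- \frac{815}{11} \approx -74.091$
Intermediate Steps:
$V{\left(Y \right)} = -14 + Y$ ($V{\left(Y \right)} = 9 + \left(-23 + Y\right) = -14 + Y$)
$\frac{24450}{V{\left(-316 \right)}} = \frac{24450}{-14 - 316} = \frac{24450}{-330} = 24450 \left(- \frac{1}{330}\right) = - \frac{815}{11}$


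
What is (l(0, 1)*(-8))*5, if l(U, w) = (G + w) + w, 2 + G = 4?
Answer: -160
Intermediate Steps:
G = 2 (G = -2 + 4 = 2)
l(U, w) = 2 + 2*w (l(U, w) = (2 + w) + w = 2 + 2*w)
(l(0, 1)*(-8))*5 = ((2 + 2*1)*(-8))*5 = ((2 + 2)*(-8))*5 = (4*(-8))*5 = -32*5 = -160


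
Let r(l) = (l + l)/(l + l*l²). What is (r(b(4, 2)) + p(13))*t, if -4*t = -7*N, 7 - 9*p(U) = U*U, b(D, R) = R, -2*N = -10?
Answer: -154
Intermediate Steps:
N = 5 (N = -½*(-10) = 5)
r(l) = 2*l/(l + l³) (r(l) = (2*l)/(l + l³) = 2*l/(l + l³))
p(U) = 7/9 - U²/9 (p(U) = 7/9 - U*U/9 = 7/9 - U²/9)
t = 35/4 (t = -(-7)*5/4 = -¼*(-35) = 35/4 ≈ 8.7500)
(r(b(4, 2)) + p(13))*t = (2/(1 + 2²) + (7/9 - ⅑*13²))*(35/4) = (2/(1 + 4) + (7/9 - ⅑*169))*(35/4) = (2/5 + (7/9 - 169/9))*(35/4) = (2*(⅕) - 18)*(35/4) = (⅖ - 18)*(35/4) = -88/5*35/4 = -154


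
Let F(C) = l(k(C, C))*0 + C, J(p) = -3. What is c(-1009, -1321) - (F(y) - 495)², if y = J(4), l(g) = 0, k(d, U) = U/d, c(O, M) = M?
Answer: -249325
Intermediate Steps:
y = -3
F(C) = C (F(C) = 0*0 + C = 0 + C = C)
c(-1009, -1321) - (F(y) - 495)² = -1321 - (-3 - 495)² = -1321 - 1*(-498)² = -1321 - 1*248004 = -1321 - 248004 = -249325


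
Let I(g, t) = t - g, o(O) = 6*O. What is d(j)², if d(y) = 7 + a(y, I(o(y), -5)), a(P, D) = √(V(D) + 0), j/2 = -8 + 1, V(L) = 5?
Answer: (7 + √5)² ≈ 85.305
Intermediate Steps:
j = -14 (j = 2*(-8 + 1) = 2*(-7) = -14)
a(P, D) = √5 (a(P, D) = √(5 + 0) = √5)
d(y) = 7 + √5
d(j)² = (7 + √5)²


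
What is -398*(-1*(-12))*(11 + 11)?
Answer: -105072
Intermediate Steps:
-398*(-1*(-12))*(11 + 11) = -4776*22 = -398*264 = -105072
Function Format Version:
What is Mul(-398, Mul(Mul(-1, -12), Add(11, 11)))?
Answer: -105072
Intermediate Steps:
Mul(-398, Mul(Mul(-1, -12), Add(11, 11))) = Mul(-398, Mul(12, 22)) = Mul(-398, 264) = -105072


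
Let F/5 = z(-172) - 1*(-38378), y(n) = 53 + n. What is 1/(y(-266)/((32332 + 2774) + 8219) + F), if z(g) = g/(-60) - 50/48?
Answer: 346600/66512235021 ≈ 5.2111e-6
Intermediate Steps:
z(g) = -25/24 - g/60 (z(g) = g*(-1/60) - 50*1/48 = -g/60 - 25/24 = -25/24 - g/60)
F = 1535193/8 (F = 5*((-25/24 - 1/60*(-172)) - 1*(-38378)) = 5*((-25/24 + 43/15) + 38378) = 5*(73/40 + 38378) = 5*(1535193/40) = 1535193/8 ≈ 1.9190e+5)
1/(y(-266)/((32332 + 2774) + 8219) + F) = 1/((53 - 266)/((32332 + 2774) + 8219) + 1535193/8) = 1/(-213/(35106 + 8219) + 1535193/8) = 1/(-213/43325 + 1535193/8) = 1/(66512235021/346600) = 346600/66512235021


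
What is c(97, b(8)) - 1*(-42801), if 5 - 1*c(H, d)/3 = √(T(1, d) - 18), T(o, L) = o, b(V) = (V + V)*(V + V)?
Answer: 42816 - 3*I*√17 ≈ 42816.0 - 12.369*I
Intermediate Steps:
b(V) = 4*V² (b(V) = (2*V)*(2*V) = 4*V²)
c(H, d) = 15 - 3*I*√17 (c(H, d) = 15 - 3*√(1 - 18) = 15 - 3*I*√17)
c(97, b(8)) - 1*(-42801) = (15 - 3*I*√17) - 1*(-42801) = (15 - 3*I*√17) + 42801 = 42816 - 3*I*√17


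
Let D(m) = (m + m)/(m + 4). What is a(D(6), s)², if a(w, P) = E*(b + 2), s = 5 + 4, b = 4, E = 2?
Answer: 144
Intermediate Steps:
s = 9
D(m) = 2*m/(4 + m) (D(m) = (2*m)/(4 + m) = 2*m/(4 + m))
a(w, P) = 12 (a(w, P) = 2*(4 + 2) = 2*6 = 12)
a(D(6), s)² = 12² = 144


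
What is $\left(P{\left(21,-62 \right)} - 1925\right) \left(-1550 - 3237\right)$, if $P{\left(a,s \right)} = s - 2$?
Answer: $9521343$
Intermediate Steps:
$P{\left(a,s \right)} = -2 + s$ ($P{\left(a,s \right)} = s - 2 = -2 + s$)
$\left(P{\left(21,-62 \right)} - 1925\right) \left(-1550 - 3237\right) = \left(\left(-2 - 62\right) - 1925\right) \left(-1550 - 3237\right) = \left(-64 - 1925\right) \left(-4787\right) = \left(-1989\right) \left(-4787\right) = 9521343$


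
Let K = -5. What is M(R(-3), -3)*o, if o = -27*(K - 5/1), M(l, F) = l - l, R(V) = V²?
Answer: 0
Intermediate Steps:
M(l, F) = 0
o = 270 (o = -27*(-5 - 5/1) = -27*(-5 - 5*1) = -27*(-5 - 5) = -27*(-10) = -9*(-30) = 270)
M(R(-3), -3)*o = 0*270 = 0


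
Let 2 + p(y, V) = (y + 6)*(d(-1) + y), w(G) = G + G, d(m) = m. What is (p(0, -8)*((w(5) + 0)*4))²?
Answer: 102400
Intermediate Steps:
w(G) = 2*G
p(y, V) = -2 + (-1 + y)*(6 + y) (p(y, V) = -2 + (y + 6)*(-1 + y) = -2 + (6 + y)*(-1 + y) = -2 + (-1 + y)*(6 + y))
(p(0, -8)*((w(5) + 0)*4))² = ((-8 + 0² + 5*0)*((2*5 + 0)*4))² = ((-8 + 0 + 0)*((10 + 0)*4))² = (-80*4)² = (-8*40)² = (-320)² = 102400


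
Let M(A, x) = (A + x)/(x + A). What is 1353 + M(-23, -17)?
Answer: 1354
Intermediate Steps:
M(A, x) = 1 (M(A, x) = (A + x)/(A + x) = 1)
1353 + M(-23, -17) = 1353 + 1 = 1354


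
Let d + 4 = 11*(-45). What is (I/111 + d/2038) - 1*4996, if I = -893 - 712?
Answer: -377837169/75406 ≈ -5010.7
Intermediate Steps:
I = -1605
d = -499 (d = -4 + 11*(-45) = -4 - 495 = -499)
(I/111 + d/2038) - 1*4996 = (-1605/111 - 499/2038) - 1*4996 = (-1605*1/111 - 499*1/2038) - 4996 = (-535/37 - 499/2038) - 4996 = -1108793/75406 - 4996 = -377837169/75406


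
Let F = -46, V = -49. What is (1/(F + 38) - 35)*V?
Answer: 13769/8 ≈ 1721.1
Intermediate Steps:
(1/(F + 38) - 35)*V = (1/(-46 + 38) - 35)*(-49) = (1/(-8) - 35)*(-49) = (-⅛ - 35)*(-49) = -281/8*(-49) = 13769/8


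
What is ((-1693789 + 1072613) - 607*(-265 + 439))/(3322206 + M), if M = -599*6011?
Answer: 726794/278383 ≈ 2.6108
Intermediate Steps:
M = -3600589
((-1693789 + 1072613) - 607*(-265 + 439))/(3322206 + M) = ((-1693789 + 1072613) - 607*(-265 + 439))/(3322206 - 3600589) = (-621176 - 607*174)/(-278383) = (-621176 - 105618)*(-1/278383) = -726794*(-1/278383) = 726794/278383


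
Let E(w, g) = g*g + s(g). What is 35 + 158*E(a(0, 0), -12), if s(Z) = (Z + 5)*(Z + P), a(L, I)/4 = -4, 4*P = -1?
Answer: 72671/2 ≈ 36336.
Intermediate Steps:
P = -¼ (P = (¼)*(-1) = -¼ ≈ -0.25000)
a(L, I) = -16 (a(L, I) = 4*(-4) = -16)
s(Z) = (5 + Z)*(-¼ + Z) (s(Z) = (Z + 5)*(Z - ¼) = (5 + Z)*(-¼ + Z))
E(w, g) = -5/4 + 2*g² + 19*g/4 (E(w, g) = g*g + (-5/4 + g² + 19*g/4) = g² + (-5/4 + g² + 19*g/4) = -5/4 + 2*g² + 19*g/4)
35 + 158*E(a(0, 0), -12) = 35 + 158*(-5/4 + 2*(-12)² + (19/4)*(-12)) = 35 + 158*(-5/4 + 2*144 - 57) = 35 + 158*(-5/4 + 288 - 57) = 35 + 158*(919/4) = 35 + 72601/2 = 72671/2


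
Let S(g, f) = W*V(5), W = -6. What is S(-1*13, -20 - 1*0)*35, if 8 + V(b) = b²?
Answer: -3570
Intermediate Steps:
V(b) = -8 + b²
S(g, f) = -102 (S(g, f) = -6*(-8 + 5²) = -6*(-8 + 25) = -6*17 = -102)
S(-1*13, -20 - 1*0)*35 = -102*35 = -3570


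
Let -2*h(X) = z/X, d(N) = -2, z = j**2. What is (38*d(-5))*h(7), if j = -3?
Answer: 342/7 ≈ 48.857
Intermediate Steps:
z = 9 (z = (-3)**2 = 9)
h(X) = -9/(2*X)
(38*d(-5))*h(7) = (38*(-2))*(-9/2/7) = -(-342)/7 = -76*(-9/14) = 342/7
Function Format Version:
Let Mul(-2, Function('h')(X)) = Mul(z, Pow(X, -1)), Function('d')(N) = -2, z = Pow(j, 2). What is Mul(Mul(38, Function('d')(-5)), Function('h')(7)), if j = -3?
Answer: Rational(342, 7) ≈ 48.857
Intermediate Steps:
z = 9 (z = Pow(-3, 2) = 9)
Function('h')(X) = Mul(Rational(-9, 2), Pow(X, -1)) (Function('h')(X) = Mul(Rational(-1, 2), Mul(9, Pow(X, -1))) = Mul(Rational(-9, 2), Pow(X, -1)))
Mul(Mul(38, Function('d')(-5)), Function('h')(7)) = Mul(Mul(38, -2), Mul(Rational(-9, 2), Pow(7, -1))) = Mul(-76, Mul(Rational(-9, 2), Rational(1, 7))) = Mul(-76, Rational(-9, 14)) = Rational(342, 7)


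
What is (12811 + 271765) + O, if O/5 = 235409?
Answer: 1461621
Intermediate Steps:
O = 1177045 (O = 5*235409 = 1177045)
(12811 + 271765) + O = (12811 + 271765) + 1177045 = 284576 + 1177045 = 1461621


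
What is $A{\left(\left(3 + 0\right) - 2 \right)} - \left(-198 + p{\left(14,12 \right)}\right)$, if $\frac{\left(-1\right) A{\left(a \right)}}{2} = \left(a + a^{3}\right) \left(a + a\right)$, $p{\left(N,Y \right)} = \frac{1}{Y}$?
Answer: $\frac{2279}{12} \approx 189.92$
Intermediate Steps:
$A{\left(a \right)} = - 4 a \left(a + a^{3}\right)$ ($A{\left(a \right)} = - 2 \left(a + a^{3}\right) \left(a + a\right) = - 2 \left(a + a^{3}\right) 2 a = - 2 \cdot 2 a \left(a + a^{3}\right) = - 4 a \left(a + a^{3}\right)$)
$A{\left(\left(3 + 0\right) - 2 \right)} - \left(-198 + p{\left(14,12 \right)}\right) = 4 \left(\left(3 + 0\right) - 2\right)^{2} \left(-1 - \left(\left(3 + 0\right) - 2\right)^{2}\right) + \left(198 - \frac{1}{12}\right) = 4 \left(3 - 2\right)^{2} \left(-1 - \left(3 - 2\right)^{2}\right) + \left(198 - \frac{1}{12}\right) = 4 \cdot 1^{2} \left(-1 - 1^{2}\right) + \left(198 - \frac{1}{12}\right) = 4 \cdot 1 \left(-1 - 1\right) + \frac{2375}{12} = 4 \cdot 1 \left(-2\right) + \frac{2375}{12} = -8 + \frac{2375}{12} = \frac{2279}{12}$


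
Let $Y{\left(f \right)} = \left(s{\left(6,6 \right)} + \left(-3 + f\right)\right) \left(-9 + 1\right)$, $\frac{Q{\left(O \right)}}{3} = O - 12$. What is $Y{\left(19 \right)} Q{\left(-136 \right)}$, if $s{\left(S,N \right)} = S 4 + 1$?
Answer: $145632$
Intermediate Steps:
$Q{\left(O \right)} = -36 + 3 O$ ($Q{\left(O \right)} = 3 \left(O - 12\right) = 3 \left(-12 + O\right) = -36 + 3 O$)
$s{\left(S,N \right)} = 1 + 4 S$ ($s{\left(S,N \right)} = 4 S + 1 = 1 + 4 S$)
$Y{\left(f \right)} = -176 - 8 f$ ($Y{\left(f \right)} = \left(\left(1 + 4 \cdot 6\right) + \left(-3 + f\right)\right) \left(-9 + 1\right) = \left(\left(1 + 24\right) + \left(-3 + f\right)\right) \left(-8\right) = \left(25 + \left(-3 + f\right)\right) \left(-8\right) = \left(22 + f\right) \left(-8\right) = -176 - 8 f$)
$Y{\left(19 \right)} Q{\left(-136 \right)} = \left(-176 - 152\right) \left(-36 + 3 \left(-136\right)\right) = \left(-176 - 152\right) \left(-36 - 408\right) = \left(-328\right) \left(-444\right) = 145632$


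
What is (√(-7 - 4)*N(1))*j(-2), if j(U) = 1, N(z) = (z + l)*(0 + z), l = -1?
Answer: 0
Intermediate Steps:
N(z) = z*(-1 + z) (N(z) = (z - 1)*(0 + z) = (-1 + z)*z = z*(-1 + z))
(√(-7 - 4)*N(1))*j(-2) = (√(-7 - 4)*(1*(-1 + 1)))*1 = (√(-11)*(1*0))*1 = ((I*√11)*0)*1 = 0*1 = 0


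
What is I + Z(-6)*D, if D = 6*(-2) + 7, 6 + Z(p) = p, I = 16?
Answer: 76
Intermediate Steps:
Z(p) = -6 + p
D = -5 (D = -12 + 7 = -5)
I + Z(-6)*D = 16 + (-6 - 6)*(-5) = 16 - 12*(-5) = 16 + 60 = 76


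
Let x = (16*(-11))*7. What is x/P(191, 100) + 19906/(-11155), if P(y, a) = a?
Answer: -786678/55775 ≈ -14.104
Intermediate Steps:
x = -1232 (x = -176*7 = -1232)
x/P(191, 100) + 19906/(-11155) = -1232/100 + 19906/(-11155) = -1232*1/100 + 19906*(-1/11155) = -308/25 - 19906/11155 = -786678/55775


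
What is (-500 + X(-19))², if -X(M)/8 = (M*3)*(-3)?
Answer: 3489424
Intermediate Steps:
X(M) = 72*M (X(M) = -8*M*3*(-3) = -8*3*M*(-3) = -(-72)*M = 72*M)
(-500 + X(-19))² = (-500 + 72*(-19))² = (-500 - 1368)² = (-1868)² = 3489424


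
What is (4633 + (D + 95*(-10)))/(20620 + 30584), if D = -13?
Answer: 1835/25602 ≈ 0.071674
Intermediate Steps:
(4633 + (D + 95*(-10)))/(20620 + 30584) = (4633 + (-13 + 95*(-10)))/(20620 + 30584) = (4633 + (-13 - 950))/51204 = (4633 - 963)*(1/51204) = 3670*(1/51204) = 1835/25602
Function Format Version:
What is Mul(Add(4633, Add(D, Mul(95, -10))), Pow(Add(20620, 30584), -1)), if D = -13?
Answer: Rational(1835, 25602) ≈ 0.071674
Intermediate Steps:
Mul(Add(4633, Add(D, Mul(95, -10))), Pow(Add(20620, 30584), -1)) = Mul(Add(4633, Add(-13, Mul(95, -10))), Pow(Add(20620, 30584), -1)) = Mul(Add(4633, Add(-13, -950)), Pow(51204, -1)) = Mul(Add(4633, -963), Rational(1, 51204)) = Mul(3670, Rational(1, 51204)) = Rational(1835, 25602)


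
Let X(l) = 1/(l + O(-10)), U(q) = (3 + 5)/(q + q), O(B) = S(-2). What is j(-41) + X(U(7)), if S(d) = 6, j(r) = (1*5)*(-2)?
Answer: -453/46 ≈ -9.8478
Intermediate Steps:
j(r) = -10 (j(r) = 5*(-2) = -10)
O(B) = 6
U(q) = 4/q (U(q) = 8/((2*q)) = 8*(1/(2*q)) = 4/q)
X(l) = 1/(6 + l) (X(l) = 1/(l + 6) = 1/(6 + l))
j(-41) + X(U(7)) = -10 + 1/(6 + 4/7) = -10 + 1/(46/7) = -10 + 7/46 = -453/46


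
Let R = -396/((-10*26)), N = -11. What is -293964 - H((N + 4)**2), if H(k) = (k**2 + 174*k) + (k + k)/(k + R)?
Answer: -500634207/1642 ≈ -3.0489e+5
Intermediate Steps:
R = 99/65 (R = -396/(-260) = -396*(-1/260) = 99/65 ≈ 1.5231)
H(k) = k**2 + 174*k + 2*k/(99/65 + k) (H(k) = (k**2 + 174*k) + (k + k)/(k + 99/65) = (k**2 + 174*k) + (2*k)/(99/65 + k) = (k**2 + 174*k) + 2*k/(99/65 + k) = k**2 + 174*k + 2*k/(99/65 + k))
-293964 - H((N + 4)**2) = -293964 - (-11 + 4)**2*(17356 + 65*((-11 + 4)**2)**2 + 11409*(-11 + 4)**2)/(99 + 65*(-11 + 4)**2) = -293964 - (-7)**2*(17356 + 65*((-7)**2)**2 + 11409*(-7)**2)/(99 + 65*(-7)**2) = -293964 - 49*(17356 + 65*49**2 + 11409*49)/(99 + 65*49) = -293964 - 49*(17356 + 65*2401 + 559041)/(99 + 3185) = -293964 - 49*(17356 + 156065 + 559041)/3284 = -293964 - 49*732462/3284 = -293964 - 1*17945319/1642 = -293964 - 17945319/1642 = -500634207/1642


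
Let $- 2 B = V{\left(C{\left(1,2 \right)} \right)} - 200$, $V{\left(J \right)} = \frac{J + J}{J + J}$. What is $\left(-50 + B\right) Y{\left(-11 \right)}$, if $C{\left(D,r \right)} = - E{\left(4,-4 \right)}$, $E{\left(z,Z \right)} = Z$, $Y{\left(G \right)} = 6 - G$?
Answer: $\frac{1683}{2} \approx 841.5$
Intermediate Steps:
$C{\left(D,r \right)} = 4$ ($C{\left(D,r \right)} = \left(-1\right) \left(-4\right) = 4$)
$V{\left(J \right)} = 1$ ($V{\left(J \right)} = \frac{2 J}{2 J} = 2 J \frac{1}{2 J} = 1$)
$B = \frac{199}{2}$ ($B = - \frac{1 - 200}{2} = \left(- \frac{1}{2}\right) \left(-199\right) = \frac{199}{2} \approx 99.5$)
$\left(-50 + B\right) Y{\left(-11 \right)} = \left(-50 + \frac{199}{2}\right) \left(6 - -11\right) = \frac{99 \left(6 + 11\right)}{2} = \frac{99}{2} \cdot 17 = \frac{1683}{2}$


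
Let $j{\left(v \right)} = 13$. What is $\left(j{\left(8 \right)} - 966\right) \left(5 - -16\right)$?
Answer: $-20013$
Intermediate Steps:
$\left(j{\left(8 \right)} - 966\right) \left(5 - -16\right) = \left(13 - 966\right) \left(5 - -16\right) = - 953 \left(5 + 16\right) = \left(-953\right) 21 = -20013$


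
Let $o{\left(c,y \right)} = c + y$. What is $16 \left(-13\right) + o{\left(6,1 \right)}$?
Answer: $-201$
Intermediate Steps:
$16 \left(-13\right) + o{\left(6,1 \right)} = 16 \left(-13\right) + \left(6 + 1\right) = -208 + 7 = -201$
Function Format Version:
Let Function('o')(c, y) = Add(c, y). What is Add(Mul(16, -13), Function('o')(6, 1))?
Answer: -201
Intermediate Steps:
Add(Mul(16, -13), Function('o')(6, 1)) = Add(Mul(16, -13), Add(6, 1)) = Add(-208, 7) = -201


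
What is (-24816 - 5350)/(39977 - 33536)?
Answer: -30166/6441 ≈ -4.6834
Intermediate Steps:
(-24816 - 5350)/(39977 - 33536) = -30166/6441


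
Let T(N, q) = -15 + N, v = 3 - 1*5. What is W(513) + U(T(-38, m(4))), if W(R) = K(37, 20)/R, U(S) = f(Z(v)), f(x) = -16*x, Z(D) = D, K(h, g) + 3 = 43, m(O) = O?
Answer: 16456/513 ≈ 32.078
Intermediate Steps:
K(h, g) = 40 (K(h, g) = -3 + 43 = 40)
v = -2 (v = 3 - 5 = -2)
U(S) = 32 (U(S) = -16*(-2) = 32)
W(R) = 40/R
W(513) + U(T(-38, m(4))) = 40/513 + 32 = 16456/513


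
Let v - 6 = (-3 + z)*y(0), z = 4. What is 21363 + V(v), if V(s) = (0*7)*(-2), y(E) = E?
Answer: 21363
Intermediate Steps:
v = 6 (v = 6 + (-3 + 4)*0 = 6 + 1*0 = 6 + 0 = 6)
V(s) = 0 (V(s) = 0*(-2) = 0)
21363 + V(v) = 21363 + 0 = 21363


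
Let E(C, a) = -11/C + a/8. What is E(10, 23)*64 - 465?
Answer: -1757/5 ≈ -351.40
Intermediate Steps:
E(C, a) = -11/C + a/8 (E(C, a) = -11/C + a*(1/8) = -11/C + a/8)
E(10, 23)*64 - 465 = (-11/10 + (1/8)*23)*64 - 465 = (-11*1/10 + 23/8)*64 - 465 = (-11/10 + 23/8)*64 - 465 = (71/40)*64 - 465 = 568/5 - 465 = -1757/5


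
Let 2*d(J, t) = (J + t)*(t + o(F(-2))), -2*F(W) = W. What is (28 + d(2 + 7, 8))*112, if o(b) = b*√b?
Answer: 11704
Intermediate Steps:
F(W) = -W/2
o(b) = b^(3/2)
d(J, t) = (1 + t)*(J + t)/2 (d(J, t) = ((J + t)*(t + (-½*(-2))^(3/2)))/2 = ((J + t)*(t + 1^(3/2)))/2 = ((J + t)*(t + 1))/2 = ((J + t)*(1 + t))/2 = ((1 + t)*(J + t))/2 = (1 + t)*(J + t)/2)
(28 + d(2 + 7, 8))*112 = (28 + ((2 + 7)/2 + (½)*8 + (½)*8² + (½)*(2 + 7)*8))*112 = (28 + ((½)*9 + 4 + (½)*64 + (½)*9*8))*112 = (28 + (9/2 + 4 + 32 + 36))*112 = (28 + 153/2)*112 = (209/2)*112 = 11704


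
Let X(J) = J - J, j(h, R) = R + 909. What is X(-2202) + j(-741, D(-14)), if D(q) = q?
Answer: 895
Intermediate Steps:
j(h, R) = 909 + R
X(J) = 0
X(-2202) + j(-741, D(-14)) = 0 + (909 - 14) = 0 + 895 = 895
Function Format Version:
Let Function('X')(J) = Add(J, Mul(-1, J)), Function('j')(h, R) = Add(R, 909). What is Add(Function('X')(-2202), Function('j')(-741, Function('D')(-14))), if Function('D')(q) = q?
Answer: 895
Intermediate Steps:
Function('j')(h, R) = Add(909, R)
Function('X')(J) = 0
Add(Function('X')(-2202), Function('j')(-741, Function('D')(-14))) = Add(0, Add(909, -14)) = Add(0, 895) = 895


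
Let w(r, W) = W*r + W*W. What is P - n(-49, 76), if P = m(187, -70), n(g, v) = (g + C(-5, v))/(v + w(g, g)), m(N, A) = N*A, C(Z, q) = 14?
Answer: -63852985/4878 ≈ -13090.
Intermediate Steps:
w(r, W) = W² + W*r (w(r, W) = W*r + W² = W² + W*r)
m(N, A) = A*N
n(g, v) = (14 + g)/(v + 2*g²) (n(g, v) = (g + 14)/(v + g*(g + g)) = (14 + g)/(v + g*(2*g)) = (14 + g)/(v + 2*g²))
P = -13090 (P = -70*187 = -13090)
P - n(-49, 76) = -13090 - (14 - 49)/(76 + 2*(-49)²) = -13090 - (-35)/(76 + 2*2401) = -13090 - (-35)/(76 + 4802) = -13090 - (-35)/4878 = -13090 - 1*(-35/4878) = -13090 + 35/4878 = -63852985/4878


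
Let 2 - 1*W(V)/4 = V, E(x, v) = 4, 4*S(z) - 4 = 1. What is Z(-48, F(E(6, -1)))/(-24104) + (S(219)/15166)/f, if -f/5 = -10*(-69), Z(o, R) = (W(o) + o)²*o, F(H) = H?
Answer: 252284589949/5483418960 ≈ 46.009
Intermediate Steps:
S(z) = 5/4 (S(z) = 1 + (¼)*1 = 1 + ¼ = 5/4)
W(V) = 8 - 4*V
Z(o, R) = o*(8 - 3*o)² (Z(o, R) = ((8 - 4*o) + o)²*o = (8 - 3*o)²*o = o*(8 - 3*o)²)
f = -3450 (f = -(-50)*(-69) = -5*690 = -3450)
Z(-48, F(E(6, -1)))/(-24104) + (S(219)/15166)/f = -48*(-8 + 3*(-48))²/(-24104) + ((5/4)/15166)/(-3450) = -48*(-8 - 144)²*(-1/24104) + ((5/4)*(1/15166))*(-1/3450) = -48*(-152)²*(-1/24104) + (5/60664)*(-1/3450) = -48*23104*(-1/24104) - 1/41858160 = -1108992*(-1/24104) - 1/41858160 = 138624/3013 - 1/41858160 = 252284589949/5483418960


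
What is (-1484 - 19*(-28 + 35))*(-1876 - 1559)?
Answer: 5554395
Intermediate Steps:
(-1484 - 19*(-28 + 35))*(-1876 - 1559) = (-1484 - 19*7)*(-3435) = (-1484 - 133)*(-3435) = -1617*(-3435) = 5554395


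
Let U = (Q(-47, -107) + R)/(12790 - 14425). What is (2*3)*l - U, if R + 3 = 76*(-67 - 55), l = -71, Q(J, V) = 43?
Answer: -705742/1635 ≈ -431.65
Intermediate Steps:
R = -9275 (R = -3 + 76*(-67 - 55) = -3 + 76*(-122) = -3 - 9272 = -9275)
U = 9232/1635 (U = (43 - 9275)/(12790 - 14425) = -9232/(-1635) = -9232*(-1/1635) = 9232/1635 ≈ 5.6465)
(2*3)*l - U = (2*3)*(-71) - 1*9232/1635 = 6*(-71) - 9232/1635 = -426 - 9232/1635 = -705742/1635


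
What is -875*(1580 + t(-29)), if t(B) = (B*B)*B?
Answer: 19957875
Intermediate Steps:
t(B) = B³ (t(B) = B²*B = B³)
-875*(1580 + t(-29)) = -875*(1580 + (-29)³) = -875*(1580 - 24389) = -875*(-22809) = 19957875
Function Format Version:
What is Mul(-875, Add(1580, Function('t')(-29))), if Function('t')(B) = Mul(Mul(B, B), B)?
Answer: 19957875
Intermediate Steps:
Function('t')(B) = Pow(B, 3) (Function('t')(B) = Mul(Pow(B, 2), B) = Pow(B, 3))
Mul(-875, Add(1580, Function('t')(-29))) = Mul(-875, Add(1580, Pow(-29, 3))) = Mul(-875, Add(1580, -24389)) = Mul(-875, -22809) = 19957875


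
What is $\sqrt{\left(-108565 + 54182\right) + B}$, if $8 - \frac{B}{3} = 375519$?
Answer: $2 i \sqrt{295229} \approx 1086.7 i$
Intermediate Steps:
$B = -1126533$ ($B = 24 - 1126557 = -1126533$)
$\sqrt{\left(-108565 + 54182\right) + B} = \sqrt{\left(-108565 + 54182\right) - 1126533} = \sqrt{-54383 - 1126533} = \sqrt{-1180916} = 2 i \sqrt{295229}$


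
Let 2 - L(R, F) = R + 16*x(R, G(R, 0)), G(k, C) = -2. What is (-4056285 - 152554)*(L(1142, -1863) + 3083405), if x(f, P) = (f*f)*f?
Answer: 100282333178709777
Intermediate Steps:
x(f, P) = f**3 (x(f, P) = f**2*f = f**3)
L(R, F) = 2 - R - 16*R**3 (L(R, F) = 2 - (R + 16*R**3) = 2 + (-R - 16*R**3) = 2 - R - 16*R**3)
(-4056285 - 152554)*(L(1142, -1863) + 3083405) = (-4056285 - 152554)*((2 - 1*1142 - 16*1142**3) + 3083405) = -4208839*((2 - 1142 - 16*1489355288) + 3083405) = -4208839*((2 - 1142 - 23829684608) + 3083405) = -4208839*(-23829685748 + 3083405) = -4208839*(-23826602343) = 100282333178709777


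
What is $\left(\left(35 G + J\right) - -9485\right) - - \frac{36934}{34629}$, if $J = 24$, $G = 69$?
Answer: $\frac{412953130}{34629} \approx 11925.0$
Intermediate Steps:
$\left(\left(35 G + J\right) - -9485\right) - - \frac{36934}{34629} = \left(\left(35 \cdot 69 + 24\right) - -9485\right) - - \frac{36934}{34629} = \left(\left(2415 + 24\right) + 9485\right) - \left(-36934\right) \frac{1}{34629} = \left(2439 + 9485\right) - - \frac{36934}{34629} = 11924 + \frac{36934}{34629} = \frac{412953130}{34629}$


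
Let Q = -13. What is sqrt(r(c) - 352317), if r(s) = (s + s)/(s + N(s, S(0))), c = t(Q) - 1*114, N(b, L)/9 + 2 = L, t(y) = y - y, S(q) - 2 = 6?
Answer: I*sqrt(8807830)/5 ≈ 593.56*I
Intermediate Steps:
S(q) = 8 (S(q) = 2 + 6 = 8)
t(y) = 0
N(b, L) = -18 + 9*L
c = -114 (c = 0 - 1*114 = 0 - 114 = -114)
r(s) = 2*s/(54 + s) (r(s) = (s + s)/(s + (-18 + 9*8)) = (2*s)/(s + (-18 + 72)) = (2*s)/(s + 54) = (2*s)/(54 + s) = 2*s/(54 + s))
sqrt(r(c) - 352317) = sqrt(2*(-114)/(54 - 114) - 352317) = sqrt(2*(-114)/(-60) - 352317) = sqrt(2*(-114)*(-1/60) - 352317) = sqrt(19/5 - 352317) = sqrt(-1761566/5) = I*sqrt(8807830)/5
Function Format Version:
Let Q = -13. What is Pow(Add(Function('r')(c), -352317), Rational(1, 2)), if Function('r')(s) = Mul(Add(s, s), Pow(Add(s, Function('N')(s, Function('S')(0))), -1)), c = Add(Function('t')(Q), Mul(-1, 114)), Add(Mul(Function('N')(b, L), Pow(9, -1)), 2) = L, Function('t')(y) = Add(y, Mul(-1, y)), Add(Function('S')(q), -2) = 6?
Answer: Mul(Rational(1, 5), I, Pow(8807830, Rational(1, 2))) ≈ Mul(593.56, I)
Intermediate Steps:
Function('S')(q) = 8 (Function('S')(q) = Add(2, 6) = 8)
Function('t')(y) = 0
Function('N')(b, L) = Add(-18, Mul(9, L))
c = -114 (c = Add(0, Mul(-1, 114)) = Add(0, -114) = -114)
Function('r')(s) = Mul(2, s, Pow(Add(54, s), -1)) (Function('r')(s) = Mul(Add(s, s), Pow(Add(s, Add(-18, Mul(9, 8))), -1)) = Mul(Mul(2, s), Pow(Add(s, Add(-18, 72)), -1)) = Mul(Mul(2, s), Pow(Add(s, 54), -1)) = Mul(Mul(2, s), Pow(Add(54, s), -1)) = Mul(2, s, Pow(Add(54, s), -1)))
Pow(Add(Function('r')(c), -352317), Rational(1, 2)) = Pow(Add(Mul(2, -114, Pow(Add(54, -114), -1)), -352317), Rational(1, 2)) = Pow(Add(Mul(2, -114, Pow(-60, -1)), -352317), Rational(1, 2)) = Pow(Add(Mul(2, -114, Rational(-1, 60)), -352317), Rational(1, 2)) = Pow(Add(Rational(19, 5), -352317), Rational(1, 2)) = Pow(Rational(-1761566, 5), Rational(1, 2)) = Mul(Rational(1, 5), I, Pow(8807830, Rational(1, 2)))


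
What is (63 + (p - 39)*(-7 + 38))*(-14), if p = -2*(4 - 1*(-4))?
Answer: 22988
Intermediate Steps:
p = -16 (p = -2*(4 + 4) = -2*8 = -16)
(63 + (p - 39)*(-7 + 38))*(-14) = (63 + (-16 - 39)*(-7 + 38))*(-14) = (63 - 55*31)*(-14) = (63 - 1705)*(-14) = -1642*(-14) = 22988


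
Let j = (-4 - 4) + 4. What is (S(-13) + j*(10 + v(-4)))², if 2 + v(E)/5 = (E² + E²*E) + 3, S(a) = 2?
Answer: 813604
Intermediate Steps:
j = -4 (j = -8 + 4 = -4)
v(E) = 5 + 5*E² + 5*E³ (v(E) = -10 + 5*((E² + E²*E) + 3) = -10 + 5*((E² + E³) + 3) = -10 + 5*(3 + E² + E³) = -10 + (15 + 5*E² + 5*E³) = 5 + 5*E² + 5*E³)
(S(-13) + j*(10 + v(-4)))² = (2 - 4*(10 + (5 + 5*(-4)² + 5*(-4)³)))² = (2 - 4*(10 + (5 + 5*16 + 5*(-64))))² = (2 - 4*(10 + (5 + 80 - 320)))² = (2 - 4*(10 - 235))² = (2 - 4*(-225))² = (2 + 900)² = 902² = 813604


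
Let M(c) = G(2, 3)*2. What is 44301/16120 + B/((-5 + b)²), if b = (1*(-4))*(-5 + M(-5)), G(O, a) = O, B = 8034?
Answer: 129552381/16120 ≈ 8036.8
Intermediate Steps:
M(c) = 4 (M(c) = 2*2 = 4)
b = 4 (b = (1*(-4))*(-5 + 4) = -4*(-1) = 4)
44301/16120 + B/((-5 + b)²) = 44301/16120 + 8034/((-5 + 4)²) = 44301*(1/16120) + 8034/((-1)²) = 44301/16120 + 8034/1 = 44301/16120 + 8034*1 = 44301/16120 + 8034 = 129552381/16120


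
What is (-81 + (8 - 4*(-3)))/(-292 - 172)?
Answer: 61/464 ≈ 0.13147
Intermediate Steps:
(-81 + (8 - 4*(-3)))/(-292 - 172) = (-81 + (8 + 12))/(-464) = (-81 + 20)*(-1/464) = -61*(-1/464) = 61/464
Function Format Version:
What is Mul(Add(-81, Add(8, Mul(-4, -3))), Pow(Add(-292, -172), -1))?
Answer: Rational(61, 464) ≈ 0.13147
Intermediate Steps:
Mul(Add(-81, Add(8, Mul(-4, -3))), Pow(Add(-292, -172), -1)) = Mul(Add(-81, Add(8, 12)), Pow(-464, -1)) = Mul(Add(-81, 20), Rational(-1, 464)) = Mul(-61, Rational(-1, 464)) = Rational(61, 464)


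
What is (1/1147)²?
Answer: 1/1315609 ≈ 7.6010e-7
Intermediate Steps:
(1/1147)² = 1/1315609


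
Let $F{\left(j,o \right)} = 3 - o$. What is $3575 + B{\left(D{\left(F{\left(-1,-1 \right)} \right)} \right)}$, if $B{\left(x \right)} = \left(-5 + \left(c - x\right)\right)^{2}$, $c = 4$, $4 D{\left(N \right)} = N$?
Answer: $3579$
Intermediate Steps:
$D{\left(N \right)} = \frac{N}{4}$
$B{\left(x \right)} = \left(-1 - x\right)^{2}$ ($B{\left(x \right)} = \left(-5 - \left(-4 + x\right)\right)^{2} = \left(-1 - x\right)^{2}$)
$3575 + B{\left(D{\left(F{\left(-1,-1 \right)} \right)} \right)} = 3575 + \left(1 + \frac{3 - -1}{4}\right)^{2} = 3575 + \left(1 + \frac{3 + 1}{4}\right)^{2} = 3575 + \left(1 + \frac{1}{4} \cdot 4\right)^{2} = 3575 + \left(1 + 1\right)^{2} = 3575 + 2^{2} = 3575 + 4 = 3579$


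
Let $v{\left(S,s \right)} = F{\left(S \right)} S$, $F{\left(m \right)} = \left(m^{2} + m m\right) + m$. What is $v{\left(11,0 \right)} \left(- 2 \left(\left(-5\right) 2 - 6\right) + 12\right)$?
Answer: $122452$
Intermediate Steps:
$F{\left(m \right)} = m + 2 m^{2}$ ($F{\left(m \right)} = \left(m^{2} + m^{2}\right) + m = 2 m^{2} + m = m + 2 m^{2}$)
$v{\left(S,s \right)} = S^{2} \left(1 + 2 S\right)$ ($v{\left(S,s \right)} = S \left(1 + 2 S\right) S = S^{2} \left(1 + 2 S\right)$)
$v{\left(11,0 \right)} \left(- 2 \left(\left(-5\right) 2 - 6\right) + 12\right) = 11^{2} \left(1 + 2 \cdot 11\right) \left(- 2 \left(\left(-5\right) 2 - 6\right) + 12\right) = 121 \left(1 + 22\right) \left(- 2 \left(-10 - 6\right) + 12\right) = 121 \cdot 23 \left(\left(-2\right) \left(-16\right) + 12\right) = 2783 \left(32 + 12\right) = 2783 \cdot 44 = 122452$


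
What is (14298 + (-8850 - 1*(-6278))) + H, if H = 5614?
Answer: 17340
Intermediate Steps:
(14298 + (-8850 - 1*(-6278))) + H = (14298 + (-8850 - 1*(-6278))) + 5614 = (14298 + (-8850 + 6278)) + 5614 = (14298 - 2572) + 5614 = 11726 + 5614 = 17340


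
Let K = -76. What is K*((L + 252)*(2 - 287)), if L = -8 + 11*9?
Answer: 7429380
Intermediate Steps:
L = 91 (L = -8 + 99 = 91)
K*((L + 252)*(2 - 287)) = -76*(91 + 252)*(2 - 287) = -26068*(-285) = -76*(-97755) = 7429380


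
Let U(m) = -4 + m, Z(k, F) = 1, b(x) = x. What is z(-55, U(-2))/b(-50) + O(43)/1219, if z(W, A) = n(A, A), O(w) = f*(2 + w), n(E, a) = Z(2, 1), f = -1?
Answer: -3469/60950 ≈ -0.056916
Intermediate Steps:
n(E, a) = 1
O(w) = -2 - w (O(w) = -(2 + w) = -2 - w)
z(W, A) = 1
z(-55, U(-2))/b(-50) + O(43)/1219 = 1/(-50) + (-2 - 1*43)/1219 = 1*(-1/50) + (-2 - 43)*(1/1219) = -1/50 - 45*1/1219 = -1/50 - 45/1219 = -3469/60950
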